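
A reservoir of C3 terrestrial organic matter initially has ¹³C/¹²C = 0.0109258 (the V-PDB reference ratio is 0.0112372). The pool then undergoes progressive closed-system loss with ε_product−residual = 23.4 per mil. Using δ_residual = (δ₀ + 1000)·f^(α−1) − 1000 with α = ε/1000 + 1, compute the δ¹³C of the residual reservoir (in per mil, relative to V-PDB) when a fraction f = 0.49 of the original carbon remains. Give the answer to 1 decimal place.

-43.8 per mil

δ₀ = (0.0109258/0.0112372 − 1)×1000 = (0.972288 − 1)×1000 = -27.712 per mil
α − 1 = ε/1000 = 0.0234
f^(α−1) = 0.49^(0.0234) = 0.983446
δ_res = (-27.712 + 1000) × 0.983446 − 1000 = 956.193 − 1000 = -43.81 per mil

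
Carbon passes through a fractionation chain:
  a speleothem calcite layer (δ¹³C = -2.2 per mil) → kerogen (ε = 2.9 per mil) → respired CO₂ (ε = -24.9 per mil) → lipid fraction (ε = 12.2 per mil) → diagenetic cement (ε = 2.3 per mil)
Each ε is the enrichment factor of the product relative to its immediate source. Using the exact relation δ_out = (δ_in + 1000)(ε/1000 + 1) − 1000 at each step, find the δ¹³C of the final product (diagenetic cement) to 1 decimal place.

step 1: δ = (-2.20 + 1000)·(2.9/1000 + 1) − 1000 = 0.69 per mil
step 2: δ = (0.69 + 1000)·(-24.9/1000 + 1) − 1000 = -24.22 per mil
step 3: δ = (-24.22 + 1000)·(12.2/1000 + 1) − 1000 = -12.32 per mil
step 4: δ = (-12.32 + 1000)·(2.3/1000 + 1) − 1000 = -10.05 per mil

-10.0 per mil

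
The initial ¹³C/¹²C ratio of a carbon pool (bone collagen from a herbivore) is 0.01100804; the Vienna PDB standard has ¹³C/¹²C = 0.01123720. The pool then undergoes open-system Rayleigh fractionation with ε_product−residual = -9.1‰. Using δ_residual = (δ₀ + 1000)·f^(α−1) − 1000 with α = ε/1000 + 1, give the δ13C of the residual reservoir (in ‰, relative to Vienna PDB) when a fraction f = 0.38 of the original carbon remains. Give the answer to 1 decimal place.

-11.7‰

δ₀ = (0.01100804/0.01123720 − 1)×1000 = (0.979607 − 1)×1000 = -20.393‰
α − 1 = ε/1000 = -0.0091
f^(α−1) = 0.38^(-0.0091) = 1.008844
δ_res = (-20.393 + 1000) × 1.008844 − 1000 = 988.271 − 1000 = -11.73‰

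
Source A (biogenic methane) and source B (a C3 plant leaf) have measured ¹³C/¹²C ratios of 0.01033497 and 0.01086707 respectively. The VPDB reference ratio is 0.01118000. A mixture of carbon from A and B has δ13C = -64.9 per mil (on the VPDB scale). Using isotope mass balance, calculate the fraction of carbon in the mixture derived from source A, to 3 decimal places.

0.776

δ_A = (0.01033497/0.01118000 − 1)×1000 = (0.924416 − 1)×1000 = -75.584 per mil
δ_B = (0.01086707/0.01118000 − 1)×1000 = (0.972010 − 1)×1000 = -27.990 per mil
f_A = (δ_mix − δ_B)/(δ_A − δ_B) = (-64.9 − (-27.990))/(-75.584 − (-27.990))
f_A = -36.910 / -47.594 = 0.7755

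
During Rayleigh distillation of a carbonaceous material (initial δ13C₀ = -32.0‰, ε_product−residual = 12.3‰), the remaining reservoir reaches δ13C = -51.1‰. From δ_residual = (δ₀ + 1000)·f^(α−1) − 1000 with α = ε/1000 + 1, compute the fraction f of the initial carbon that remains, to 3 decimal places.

α − 1 = ε/1000 = 0.0123
(δ_res + 1000)/(δ₀ + 1000) = (-51.1 + 1000)/(-32.0 + 1000) = 948.9/968.0 = 0.980269
f = 0.980269^(1/0.0123) = exp(ln(0.980269)/0.0123) = exp(-0.01993/0.0123)
f = exp(-1.6202) = 0.1979

0.198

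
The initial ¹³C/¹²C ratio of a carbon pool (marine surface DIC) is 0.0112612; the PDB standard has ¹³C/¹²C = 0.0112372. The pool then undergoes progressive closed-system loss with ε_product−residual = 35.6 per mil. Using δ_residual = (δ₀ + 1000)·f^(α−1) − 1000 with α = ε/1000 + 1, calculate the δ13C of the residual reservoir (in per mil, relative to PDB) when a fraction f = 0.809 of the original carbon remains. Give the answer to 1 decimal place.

-5.4 per mil

δ₀ = (0.0112612/0.0112372 − 1)×1000 = (1.002136 − 1)×1000 = 2.136 per mil
α − 1 = ε/1000 = 0.0356
f^(α−1) = 0.809^(0.0356) = 0.992483
δ_res = (2.136 + 1000) × 0.992483 − 1000 = 994.602 − 1000 = -5.40 per mil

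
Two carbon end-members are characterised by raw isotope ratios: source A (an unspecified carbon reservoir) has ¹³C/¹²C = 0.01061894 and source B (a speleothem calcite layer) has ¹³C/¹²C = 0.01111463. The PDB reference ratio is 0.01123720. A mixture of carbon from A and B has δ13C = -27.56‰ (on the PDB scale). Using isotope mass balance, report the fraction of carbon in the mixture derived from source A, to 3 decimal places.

δ_A = (0.01061894/0.01123720 − 1)×1000 = (0.944981 − 1)×1000 = -55.019‰
δ_B = (0.01111463/0.01123720 − 1)×1000 = (0.989092 − 1)×1000 = -10.908‰
f_A = (δ_mix − δ_B)/(δ_A − δ_B) = (-27.56 − (-10.908))/(-55.019 − (-10.908))
f_A = -16.652 / -44.112 = 0.3775

0.378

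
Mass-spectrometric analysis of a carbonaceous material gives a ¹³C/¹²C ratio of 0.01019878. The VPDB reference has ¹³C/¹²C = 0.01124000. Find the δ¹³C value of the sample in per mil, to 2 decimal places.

-92.64 per mil

δ¹³C = (R_sample / R_standard − 1) × 1000
R_sample / R_standard = 0.01019878 / 0.01124000 = 0.907365
δ¹³C = (0.907365 − 1) × 1000 = -92.635 per mil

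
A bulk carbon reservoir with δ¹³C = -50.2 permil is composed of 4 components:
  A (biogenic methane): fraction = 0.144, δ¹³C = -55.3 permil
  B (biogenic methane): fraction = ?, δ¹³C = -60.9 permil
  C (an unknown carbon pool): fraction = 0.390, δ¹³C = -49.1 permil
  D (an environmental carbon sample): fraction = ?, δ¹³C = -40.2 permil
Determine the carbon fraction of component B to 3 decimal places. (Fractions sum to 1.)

Let f_B and f_D be the unknown fractions; fractions sum to 1 so f_B + f_D = 0.466.
Mass balance: Σ fᵢ·δᵢ = δ_bulk ⇒ f_B·(-60.9) + f_D·(-40.2) = -50.2 − (-27.112) = -23.088
Substitute f_D = 0.466 − f_B:
f_B·(-60.9 − -40.2) = -23.088 − 0.466×(-40.2) = -4.355
f_B = -4.355 / -20.7 = 0.2104

0.210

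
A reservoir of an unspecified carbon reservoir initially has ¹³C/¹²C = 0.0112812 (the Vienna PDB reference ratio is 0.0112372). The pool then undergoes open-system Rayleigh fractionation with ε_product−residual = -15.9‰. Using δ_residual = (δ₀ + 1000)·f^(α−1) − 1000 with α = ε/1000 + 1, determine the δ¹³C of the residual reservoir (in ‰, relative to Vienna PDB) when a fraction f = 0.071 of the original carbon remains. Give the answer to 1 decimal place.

47.0‰

δ₀ = (0.0112812/0.0112372 − 1)×1000 = (1.003916 − 1)×1000 = 3.916‰
α − 1 = ε/1000 = -0.0159
f^(α−1) = 0.071^(-0.0159) = 1.042954
δ_res = (3.916 + 1000) × 1.042954 − 1000 = 1047.037 − 1000 = 47.04‰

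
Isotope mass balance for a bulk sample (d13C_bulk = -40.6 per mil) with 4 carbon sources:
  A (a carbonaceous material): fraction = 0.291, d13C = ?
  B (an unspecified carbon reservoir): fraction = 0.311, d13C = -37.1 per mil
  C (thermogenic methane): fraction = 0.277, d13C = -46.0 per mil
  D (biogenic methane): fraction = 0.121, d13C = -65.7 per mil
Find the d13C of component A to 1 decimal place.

-28.8 per mil

Isotope mass balance: δ_bulk = Σ fᵢ·δᵢ.
-40.6 = 0.291×δ_A + 0.311×(-37.1) + 0.277×(-46.0) + 0.121×(-65.7)
0.291·δ_A = -40.6 − (-32.230) = -8.370
δ_A = -8.370 / 0.291 = -28.76 per mil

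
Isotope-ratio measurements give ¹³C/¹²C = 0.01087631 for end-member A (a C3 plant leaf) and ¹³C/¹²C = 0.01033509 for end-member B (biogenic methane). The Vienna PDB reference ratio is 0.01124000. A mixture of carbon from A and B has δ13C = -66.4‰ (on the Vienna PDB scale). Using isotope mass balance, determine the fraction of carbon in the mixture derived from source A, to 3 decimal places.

δ_A = (0.01087631/0.01124000 − 1)×1000 = (0.967643 − 1)×1000 = -32.357‰
δ_B = (0.01033509/0.01124000 − 1)×1000 = (0.919492 − 1)×1000 = -80.508‰
f_A = (δ_mix − δ_B)/(δ_A − δ_B) = (-66.4 − (-80.508))/(-32.357 − (-80.508))
f_A = 14.108 / 48.151 = 0.2930

0.293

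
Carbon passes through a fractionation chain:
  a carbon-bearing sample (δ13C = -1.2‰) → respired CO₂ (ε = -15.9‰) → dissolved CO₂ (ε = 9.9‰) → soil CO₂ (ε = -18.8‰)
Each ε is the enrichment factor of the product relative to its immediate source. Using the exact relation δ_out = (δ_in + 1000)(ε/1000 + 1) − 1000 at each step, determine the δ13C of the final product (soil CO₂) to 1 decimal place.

-26.0‰

step 1: δ = (-1.20 + 1000)·(-15.9/1000 + 1) − 1000 = -17.08‰
step 2: δ = (-17.08 + 1000)·(9.9/1000 + 1) − 1000 = -7.35‰
step 3: δ = (-7.35 + 1000)·(-18.8/1000 + 1) − 1000 = -26.01‰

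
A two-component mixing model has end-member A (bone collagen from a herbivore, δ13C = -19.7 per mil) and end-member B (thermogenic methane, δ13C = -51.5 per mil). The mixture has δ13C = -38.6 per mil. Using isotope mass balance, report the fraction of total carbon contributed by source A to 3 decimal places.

δ_mix = f_A·δ_A + (1 − f_A)·δ_B  ⇒  f_A = (δ_mix − δ_B)/(δ_A − δ_B)
f_A = (-38.6 − (-51.5)) / (-19.7 − (-51.5))
f_A = 12.9 / 31.8 = 0.4057

0.406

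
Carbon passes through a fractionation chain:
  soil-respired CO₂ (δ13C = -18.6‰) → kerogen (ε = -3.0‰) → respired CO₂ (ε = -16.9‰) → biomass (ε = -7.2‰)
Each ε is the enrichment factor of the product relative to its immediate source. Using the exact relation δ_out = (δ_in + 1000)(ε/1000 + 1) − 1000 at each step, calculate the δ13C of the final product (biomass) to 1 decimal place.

step 1: δ = (-18.60 + 1000)·(-3.0/1000 + 1) − 1000 = -21.54‰
step 2: δ = (-21.54 + 1000)·(-16.9/1000 + 1) − 1000 = -38.08‰
step 3: δ = (-38.08 + 1000)·(-7.2/1000 + 1) − 1000 = -45.01‰

-45.0‰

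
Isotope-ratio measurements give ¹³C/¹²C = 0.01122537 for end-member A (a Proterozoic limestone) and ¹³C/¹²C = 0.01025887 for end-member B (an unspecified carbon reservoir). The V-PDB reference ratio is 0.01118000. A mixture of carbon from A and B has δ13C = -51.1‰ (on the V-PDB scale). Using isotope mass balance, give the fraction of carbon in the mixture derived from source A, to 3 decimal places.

0.362

δ_A = (0.01122537/0.01118000 − 1)×1000 = (1.004058 − 1)×1000 = 4.058‰
δ_B = (0.01025887/0.01118000 − 1)×1000 = (0.917609 − 1)×1000 = -82.391‰
f_A = (δ_mix − δ_B)/(δ_A − δ_B) = (-51.1 − (-82.391))/(4.058 − (-82.391))
f_A = 31.291 / 86.449 = 0.3620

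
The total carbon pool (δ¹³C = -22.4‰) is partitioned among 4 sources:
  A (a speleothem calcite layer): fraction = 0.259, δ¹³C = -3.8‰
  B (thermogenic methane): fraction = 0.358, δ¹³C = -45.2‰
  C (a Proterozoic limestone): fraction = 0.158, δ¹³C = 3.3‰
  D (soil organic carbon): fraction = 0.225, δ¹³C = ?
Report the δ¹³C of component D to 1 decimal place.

Isotope mass balance: δ_bulk = Σ fᵢ·δᵢ.
-22.4 = 0.259×(-3.8) + 0.358×(-45.2) + 0.158×(3.3) + 0.225×δ_D
0.225·δ_D = -22.4 − (-16.644) = -5.756
δ_D = -5.756 / 0.225 = -25.58‰

-25.6‰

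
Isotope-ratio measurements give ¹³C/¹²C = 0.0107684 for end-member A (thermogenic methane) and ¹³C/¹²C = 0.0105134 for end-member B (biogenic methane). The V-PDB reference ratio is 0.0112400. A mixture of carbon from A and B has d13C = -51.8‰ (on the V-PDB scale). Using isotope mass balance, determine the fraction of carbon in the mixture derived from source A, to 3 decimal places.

δ_A = (0.0107684/0.0112400 − 1)×1000 = (0.958043 − 1)×1000 = -41.957‰
δ_B = (0.0105134/0.0112400 − 1)×1000 = (0.935356 − 1)×1000 = -64.644‰
f_A = (δ_mix − δ_B)/(δ_A − δ_B) = (-51.8 − (-64.644))/(-41.957 − (-64.644))
f_A = 12.844 / 22.687 = 0.5661

0.566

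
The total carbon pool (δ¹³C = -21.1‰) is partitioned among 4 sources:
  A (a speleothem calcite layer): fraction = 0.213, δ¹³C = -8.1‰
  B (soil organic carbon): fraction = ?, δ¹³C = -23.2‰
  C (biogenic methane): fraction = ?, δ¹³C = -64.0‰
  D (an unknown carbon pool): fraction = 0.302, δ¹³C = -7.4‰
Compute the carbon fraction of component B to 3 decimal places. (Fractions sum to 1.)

Let f_B and f_C be the unknown fractions; fractions sum to 1 so f_B + f_C = 0.485.
Mass balance: Σ fᵢ·δᵢ = δ_bulk ⇒ f_B·(-23.2) + f_C·(-64.0) = -21.1 − (-3.960) = -17.140
Substitute f_C = 0.485 − f_B:
f_B·(-23.2 − -64.0) = -17.140 − 0.485×(-64.0) = 13.900
f_B = 13.900 / 40.8 = 0.3407

0.341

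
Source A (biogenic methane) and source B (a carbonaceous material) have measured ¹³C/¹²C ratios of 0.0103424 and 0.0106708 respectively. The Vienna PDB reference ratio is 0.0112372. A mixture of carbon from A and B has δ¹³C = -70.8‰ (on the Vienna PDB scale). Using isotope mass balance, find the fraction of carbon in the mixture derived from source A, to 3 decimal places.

0.698

δ_A = (0.0103424/0.0112372 − 1)×1000 = (0.920372 − 1)×1000 = -79.628‰
δ_B = (0.0106708/0.0112372 − 1)×1000 = (0.949596 − 1)×1000 = -50.404‰
f_A = (δ_mix − δ_B)/(δ_A − δ_B) = (-70.8 − (-50.404))/(-79.628 − (-50.404))
f_A = -20.396 / -29.224 = 0.6979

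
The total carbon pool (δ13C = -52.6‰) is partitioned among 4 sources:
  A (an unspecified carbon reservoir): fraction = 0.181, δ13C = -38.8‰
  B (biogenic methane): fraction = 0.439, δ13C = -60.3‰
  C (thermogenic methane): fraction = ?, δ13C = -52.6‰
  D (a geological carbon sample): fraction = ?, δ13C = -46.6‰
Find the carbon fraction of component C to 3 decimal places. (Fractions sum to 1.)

Let f_C and f_D be the unknown fractions; fractions sum to 1 so f_C + f_D = 0.380.
Mass balance: Σ fᵢ·δᵢ = δ_bulk ⇒ f_C·(-52.6) + f_D·(-46.6) = -52.6 − (-33.494) = -19.106
Substitute f_D = 0.380 − f_C:
f_C·(-52.6 − -46.6) = -19.106 − 0.380×(-46.6) = -1.398
f_C = -1.398 / -6.0 = 0.2329

0.233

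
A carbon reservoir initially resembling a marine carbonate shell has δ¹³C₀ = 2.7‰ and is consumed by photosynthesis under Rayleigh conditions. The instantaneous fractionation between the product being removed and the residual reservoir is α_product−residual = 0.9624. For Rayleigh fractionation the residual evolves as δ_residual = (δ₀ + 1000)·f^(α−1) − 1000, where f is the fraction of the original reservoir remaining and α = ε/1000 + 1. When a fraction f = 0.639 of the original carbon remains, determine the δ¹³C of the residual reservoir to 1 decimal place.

19.7‰

Rayleigh residual: δ_res = (δ₀ + 1000)·f^(α−1) − 1000
α − 1 = -0.03760
f^(α−1) = 0.639^(-0.03760) = 1.016982
δ_res = (2.7 + 1000) × 1.016982 − 1000 = 1019.728 − 1000 = 19.73‰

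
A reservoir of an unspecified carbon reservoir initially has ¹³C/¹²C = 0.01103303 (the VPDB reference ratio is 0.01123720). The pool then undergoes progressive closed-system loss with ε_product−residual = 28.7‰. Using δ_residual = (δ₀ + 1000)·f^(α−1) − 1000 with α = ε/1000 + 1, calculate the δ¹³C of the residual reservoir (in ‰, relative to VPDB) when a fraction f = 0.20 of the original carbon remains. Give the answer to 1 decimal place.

δ₀ = (0.01103303/0.01123720 − 1)×1000 = (0.981831 − 1)×1000 = -18.169‰
α − 1 = ε/1000 = 0.0287
f^(α−1) = 0.20^(0.0287) = 0.954860
δ_res = (-18.169 + 1000) × 0.954860 − 1000 = 937.511 − 1000 = -62.49‰

-62.5‰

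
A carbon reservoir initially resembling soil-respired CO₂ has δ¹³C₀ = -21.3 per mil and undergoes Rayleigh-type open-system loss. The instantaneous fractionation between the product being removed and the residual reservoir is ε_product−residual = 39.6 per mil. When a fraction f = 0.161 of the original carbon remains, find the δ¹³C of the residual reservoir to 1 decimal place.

-89.6 per mil

Rayleigh residual: δ_res = (δ₀ + 1000)·f^(α−1) − 1000
α = ε/1000 + 1 = 1.03960, so α − 1 = 0.03960
f^(α−1) = 0.161^(0.03960) = 0.930230
δ_res = (-21.3 + 1000) × 0.930230 − 1000 = 910.416 − 1000 = -89.58 per mil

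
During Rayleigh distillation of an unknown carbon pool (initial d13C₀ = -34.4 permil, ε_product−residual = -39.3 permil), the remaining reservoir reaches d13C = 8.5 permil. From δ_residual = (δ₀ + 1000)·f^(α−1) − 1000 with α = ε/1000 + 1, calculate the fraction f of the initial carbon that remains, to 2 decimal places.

0.33

α − 1 = ε/1000 = -0.0393
(δ_res + 1000)/(δ₀ + 1000) = (8.5 + 1000)/(-34.4 + 1000) = 1008.5/965.6 = 1.044428
f = 1.044428^(1/-0.0393) = exp(ln(1.044428)/-0.0393) = exp(0.04347/-0.0393)
f = exp(-1.1061) = 0.3308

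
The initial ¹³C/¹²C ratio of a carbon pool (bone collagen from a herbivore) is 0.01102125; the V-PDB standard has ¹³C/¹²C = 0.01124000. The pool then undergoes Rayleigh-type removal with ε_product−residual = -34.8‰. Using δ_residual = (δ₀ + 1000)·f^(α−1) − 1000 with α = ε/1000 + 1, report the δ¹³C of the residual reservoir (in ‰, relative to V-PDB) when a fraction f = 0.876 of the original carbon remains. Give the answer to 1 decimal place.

-14.9‰

δ₀ = (0.01102125/0.01124000 − 1)×1000 = (0.980538 − 1)×1000 = -19.462‰
α − 1 = ε/1000 = -0.0348
f^(α−1) = 0.876^(-0.0348) = 1.004618
δ_res = (-19.462 + 1000) × 1.004618 − 1000 = 985.066 − 1000 = -14.93‰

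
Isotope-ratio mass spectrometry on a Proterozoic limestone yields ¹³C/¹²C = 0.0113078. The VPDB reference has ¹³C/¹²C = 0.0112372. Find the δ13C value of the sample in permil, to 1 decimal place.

6.3 permil

δ13C = (R_sample / R_standard − 1) × 1000
R_sample / R_standard = 0.0113078 / 0.0112372 = 1.006283
δ13C = (1.006283 − 1) × 1000 = 6.28 permil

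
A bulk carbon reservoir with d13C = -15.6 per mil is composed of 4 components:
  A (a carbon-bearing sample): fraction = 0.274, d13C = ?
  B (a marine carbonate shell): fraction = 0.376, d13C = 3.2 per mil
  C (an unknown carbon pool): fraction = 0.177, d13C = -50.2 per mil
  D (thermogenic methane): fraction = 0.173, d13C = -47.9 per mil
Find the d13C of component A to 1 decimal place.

1.3 per mil

Isotope mass balance: δ_bulk = Σ fᵢ·δᵢ.
-15.6 = 0.274×δ_A + 0.376×(3.2) + 0.177×(-50.2) + 0.173×(-47.9)
0.274·δ_A = -15.6 − (-15.969) = 0.369
δ_A = 0.369 / 0.274 = 1.35 per mil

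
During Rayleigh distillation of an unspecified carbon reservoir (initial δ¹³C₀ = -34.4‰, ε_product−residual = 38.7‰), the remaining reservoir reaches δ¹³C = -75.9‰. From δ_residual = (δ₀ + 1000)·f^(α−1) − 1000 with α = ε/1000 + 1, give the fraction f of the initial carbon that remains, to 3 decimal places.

0.321

α − 1 = ε/1000 = 0.0387
(δ_res + 1000)/(δ₀ + 1000) = (-75.9 + 1000)/(-34.4 + 1000) = 924.1/965.6 = 0.957022
f = 0.957022^(1/0.0387) = exp(ln(0.957022)/0.0387) = exp(-0.04393/0.0387)
f = exp(-1.1351) = 0.3214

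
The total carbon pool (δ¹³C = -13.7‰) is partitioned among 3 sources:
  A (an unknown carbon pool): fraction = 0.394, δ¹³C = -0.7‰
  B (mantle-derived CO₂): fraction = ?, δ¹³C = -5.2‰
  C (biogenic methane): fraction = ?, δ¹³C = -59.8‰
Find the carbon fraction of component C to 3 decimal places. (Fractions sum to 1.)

Let f_C and f_B be the unknown fractions; fractions sum to 1 so f_C + f_B = 0.606.
Mass balance: Σ fᵢ·δᵢ = δ_bulk ⇒ f_C·(-59.8) + f_B·(-5.2) = -13.7 − (-0.276) = -13.424
Substitute f_B = 0.606 − f_C:
f_C·(-59.8 − -5.2) = -13.424 − 0.606×(-5.2) = -10.273
f_C = -10.273 / -54.6 = 0.1882

0.188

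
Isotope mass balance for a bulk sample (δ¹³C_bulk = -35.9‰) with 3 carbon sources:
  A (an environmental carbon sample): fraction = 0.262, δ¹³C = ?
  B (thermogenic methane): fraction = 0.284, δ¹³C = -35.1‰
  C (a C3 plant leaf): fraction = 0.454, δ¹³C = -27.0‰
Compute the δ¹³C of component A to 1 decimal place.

Isotope mass balance: δ_bulk = Σ fᵢ·δᵢ.
-35.9 = 0.262×δ_A + 0.284×(-35.1) + 0.454×(-27.0)
0.262·δ_A = -35.9 − (-22.226) = -13.674
δ_A = -13.674 / 0.262 = -52.19‰

-52.2‰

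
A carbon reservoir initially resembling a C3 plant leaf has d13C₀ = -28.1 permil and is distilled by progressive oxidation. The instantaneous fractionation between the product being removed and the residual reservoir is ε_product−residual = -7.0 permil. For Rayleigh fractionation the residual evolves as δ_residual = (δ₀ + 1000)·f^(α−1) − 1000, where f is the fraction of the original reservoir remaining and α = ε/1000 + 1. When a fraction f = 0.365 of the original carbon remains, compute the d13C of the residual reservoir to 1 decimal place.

-21.2 permil

Rayleigh residual: δ_res = (δ₀ + 1000)·f^(α−1) − 1000
α = ε/1000 + 1 = 0.99300, so α − 1 = -0.00700
f^(α−1) = 0.365^(-0.00700) = 1.007080
δ_res = (-28.1 + 1000) × 1.007080 − 1000 = 978.781 − 1000 = -21.22 permil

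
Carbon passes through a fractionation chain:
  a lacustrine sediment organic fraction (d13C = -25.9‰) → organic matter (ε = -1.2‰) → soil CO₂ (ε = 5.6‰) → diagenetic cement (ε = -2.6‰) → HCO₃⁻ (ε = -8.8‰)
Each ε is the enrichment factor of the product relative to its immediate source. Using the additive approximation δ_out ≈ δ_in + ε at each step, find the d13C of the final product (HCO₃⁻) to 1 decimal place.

step 1: δ ≈ -25.9 + (-1.2) = -27.1‰
step 2: δ ≈ -27.1 + (5.6) = -21.5‰
step 3: δ ≈ -21.5 + (-2.6) = -24.1‰
step 4: δ ≈ -24.1 + (-8.8) = -32.9‰

-32.9‰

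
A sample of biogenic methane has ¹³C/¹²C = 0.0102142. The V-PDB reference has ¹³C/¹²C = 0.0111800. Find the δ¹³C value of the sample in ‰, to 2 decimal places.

δ¹³C = (R_sample / R_standard − 1) × 1000
R_sample / R_standard = 0.0102142 / 0.0111800 = 0.913614
δ¹³C = (0.913614 − 1) × 1000 = -86.386‰

-86.39‰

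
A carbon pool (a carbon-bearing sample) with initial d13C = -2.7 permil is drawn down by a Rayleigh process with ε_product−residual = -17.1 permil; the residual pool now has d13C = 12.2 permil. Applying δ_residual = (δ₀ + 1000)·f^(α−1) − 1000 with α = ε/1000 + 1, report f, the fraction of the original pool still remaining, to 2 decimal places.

0.42

α − 1 = ε/1000 = -0.0171
(δ_res + 1000)/(δ₀ + 1000) = (12.2 + 1000)/(-2.7 + 1000) = 1012.2/997.3 = 1.014940
f = 1.014940^(1/-0.0171) = exp(ln(1.014940)/-0.0171) = exp(0.01483/-0.0171)
f = exp(-0.8672) = 0.4201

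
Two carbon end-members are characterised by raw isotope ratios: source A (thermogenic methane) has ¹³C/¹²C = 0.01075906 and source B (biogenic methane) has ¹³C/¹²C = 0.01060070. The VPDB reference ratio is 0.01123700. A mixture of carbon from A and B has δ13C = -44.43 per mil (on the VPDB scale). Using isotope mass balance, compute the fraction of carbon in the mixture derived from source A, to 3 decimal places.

0.865

δ_A = (0.01075906/0.01123700 − 1)×1000 = (0.957467 − 1)×1000 = -42.533 per mil
δ_B = (0.01060070/0.01123700 − 1)×1000 = (0.943375 − 1)×1000 = -56.625 per mil
f_A = (δ_mix − δ_B)/(δ_A − δ_B) = (-44.43 − (-56.625))/(-42.533 − (-56.625))
f_A = 12.195 / 14.093 = 0.8654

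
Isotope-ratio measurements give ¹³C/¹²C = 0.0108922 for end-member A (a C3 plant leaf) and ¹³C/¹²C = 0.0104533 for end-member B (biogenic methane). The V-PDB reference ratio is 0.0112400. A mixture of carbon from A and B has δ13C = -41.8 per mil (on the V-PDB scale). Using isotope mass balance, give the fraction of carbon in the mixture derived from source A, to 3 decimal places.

0.722

δ_A = (0.0108922/0.0112400 − 1)×1000 = (0.969057 − 1)×1000 = -30.943 per mil
δ_B = (0.0104533/0.0112400 − 1)×1000 = (0.930009 − 1)×1000 = -69.991 per mil
f_A = (δ_mix − δ_B)/(δ_A − δ_B) = (-41.8 − (-69.991))/(-30.943 − (-69.991))
f_A = 28.191 / 39.048 = 0.7220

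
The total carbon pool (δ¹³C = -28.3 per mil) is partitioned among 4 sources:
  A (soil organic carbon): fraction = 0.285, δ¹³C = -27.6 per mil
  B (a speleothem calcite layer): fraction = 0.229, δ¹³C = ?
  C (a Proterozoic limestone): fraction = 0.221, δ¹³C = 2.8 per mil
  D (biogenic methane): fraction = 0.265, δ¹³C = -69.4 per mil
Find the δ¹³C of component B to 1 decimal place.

-11.6 per mil

Isotope mass balance: δ_bulk = Σ fᵢ·δᵢ.
-28.3 = 0.285×(-27.6) + 0.229×δ_B + 0.221×(2.8) + 0.265×(-69.4)
0.229·δ_B = -28.3 − (-25.638) = -2.662
δ_B = -2.662 / 0.229 = -11.62 per mil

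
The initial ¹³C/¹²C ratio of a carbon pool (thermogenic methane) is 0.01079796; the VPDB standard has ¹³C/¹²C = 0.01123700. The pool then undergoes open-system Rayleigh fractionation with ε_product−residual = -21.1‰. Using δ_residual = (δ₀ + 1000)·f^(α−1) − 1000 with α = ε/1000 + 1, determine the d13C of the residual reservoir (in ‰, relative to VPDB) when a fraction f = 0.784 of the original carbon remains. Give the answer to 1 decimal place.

δ₀ = (0.01079796/0.01123700 − 1)×1000 = (0.960929 − 1)×1000 = -39.071‰
α − 1 = ε/1000 = -0.0211
f^(α−1) = 0.784^(-0.0211) = 1.005148
δ_res = (-39.071 + 1000) × 1.005148 − 1000 = 965.876 − 1000 = -34.12‰

-34.1‰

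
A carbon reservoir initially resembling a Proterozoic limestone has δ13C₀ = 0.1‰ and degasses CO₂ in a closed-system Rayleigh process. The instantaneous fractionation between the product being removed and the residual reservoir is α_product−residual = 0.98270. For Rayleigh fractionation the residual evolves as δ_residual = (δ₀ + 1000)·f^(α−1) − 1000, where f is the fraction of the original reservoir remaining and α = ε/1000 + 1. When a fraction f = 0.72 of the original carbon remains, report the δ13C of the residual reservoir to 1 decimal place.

5.8‰

Rayleigh residual: δ_res = (δ₀ + 1000)·f^(α−1) − 1000
α − 1 = -0.01730
f^(α−1) = 0.72^(-0.01730) = 1.005699
δ_res = (0.1 + 1000) × 1.005699 − 1000 = 1005.800 − 1000 = 5.80‰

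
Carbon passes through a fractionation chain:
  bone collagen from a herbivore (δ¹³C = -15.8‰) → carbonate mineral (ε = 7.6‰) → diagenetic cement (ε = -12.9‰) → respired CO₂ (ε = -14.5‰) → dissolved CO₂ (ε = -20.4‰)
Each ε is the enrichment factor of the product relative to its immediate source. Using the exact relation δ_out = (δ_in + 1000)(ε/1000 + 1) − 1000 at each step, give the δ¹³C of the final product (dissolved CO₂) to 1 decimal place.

-55.0‰

step 1: δ = (-15.80 + 1000)·(7.6/1000 + 1) − 1000 = -8.32‰
step 2: δ = (-8.32 + 1000)·(-12.9/1000 + 1) − 1000 = -21.11‰
step 3: δ = (-21.11 + 1000)·(-14.5/1000 + 1) − 1000 = -35.31‰
step 4: δ = (-35.31 + 1000)·(-20.4/1000 + 1) − 1000 = -54.99‰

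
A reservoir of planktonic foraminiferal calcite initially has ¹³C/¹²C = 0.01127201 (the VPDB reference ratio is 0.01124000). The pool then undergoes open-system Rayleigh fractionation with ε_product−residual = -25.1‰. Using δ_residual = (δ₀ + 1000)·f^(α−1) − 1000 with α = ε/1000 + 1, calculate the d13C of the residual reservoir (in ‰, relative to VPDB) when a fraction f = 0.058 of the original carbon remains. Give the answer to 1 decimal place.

77.1‰

δ₀ = (0.01127201/0.01124000 − 1)×1000 = (1.002848 − 1)×1000 = 2.848‰
α − 1 = ε/1000 = -0.0251
f^(α−1) = 0.058^(-0.0251) = 1.074083
δ_res = (2.848 + 1000) × 1.074083 − 1000 = 1077.142 − 1000 = 77.14‰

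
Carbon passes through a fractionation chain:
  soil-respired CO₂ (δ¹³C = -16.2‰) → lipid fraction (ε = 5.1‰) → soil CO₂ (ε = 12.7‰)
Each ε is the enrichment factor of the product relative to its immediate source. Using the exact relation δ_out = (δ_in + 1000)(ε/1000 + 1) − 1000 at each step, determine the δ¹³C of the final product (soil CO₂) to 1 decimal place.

1.4‰

step 1: δ = (-16.20 + 1000)·(5.1/1000 + 1) − 1000 = -11.18‰
step 2: δ = (-11.18 + 1000)·(12.7/1000 + 1) − 1000 = 1.38‰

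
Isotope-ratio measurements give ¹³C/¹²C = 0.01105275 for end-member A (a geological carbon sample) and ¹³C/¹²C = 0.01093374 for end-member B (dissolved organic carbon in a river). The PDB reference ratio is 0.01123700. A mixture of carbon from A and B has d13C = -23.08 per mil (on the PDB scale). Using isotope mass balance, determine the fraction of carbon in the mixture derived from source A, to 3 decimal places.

δ_A = (0.01105275/0.01123700 − 1)×1000 = (0.983603 − 1)×1000 = -16.397 per mil
δ_B = (0.01093374/0.01123700 − 1)×1000 = (0.973012 − 1)×1000 = -26.988 per mil
f_A = (δ_mix − δ_B)/(δ_A − δ_B) = (-23.08 − (-26.988))/(-16.397 − (-26.988))
f_A = 3.908 / 10.591 = 0.3690

0.369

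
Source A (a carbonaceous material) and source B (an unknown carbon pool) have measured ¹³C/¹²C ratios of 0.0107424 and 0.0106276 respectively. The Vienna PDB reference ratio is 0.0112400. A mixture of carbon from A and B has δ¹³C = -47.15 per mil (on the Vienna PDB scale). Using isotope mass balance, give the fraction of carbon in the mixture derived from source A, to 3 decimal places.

0.718

δ_A = (0.0107424/0.0112400 − 1)×1000 = (0.955730 − 1)×1000 = -44.270 per mil
δ_B = (0.0106276/0.0112400 − 1)×1000 = (0.945516 − 1)×1000 = -54.484 per mil
f_A = (δ_mix − δ_B)/(δ_A − δ_B) = (-47.15 − (-54.484))/(-44.270 − (-54.484))
f_A = 7.334 / 10.214 = 0.7181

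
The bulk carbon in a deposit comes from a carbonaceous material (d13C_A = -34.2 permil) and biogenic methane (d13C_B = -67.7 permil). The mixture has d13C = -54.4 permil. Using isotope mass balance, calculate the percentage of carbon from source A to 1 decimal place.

δ_mix = f_A·δ_A + (1 − f_A)·δ_B  ⇒  f_A = (δ_mix − δ_B)/(δ_A − δ_B)
f_A = (-54.4 − (-67.7)) / (-34.2 − (-67.7))
f_A = 13.3 / 33.5 = 0.3970

39.7%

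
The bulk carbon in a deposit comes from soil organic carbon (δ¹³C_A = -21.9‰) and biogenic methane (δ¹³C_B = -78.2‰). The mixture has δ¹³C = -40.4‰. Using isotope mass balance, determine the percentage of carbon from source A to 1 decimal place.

δ_mix = f_A·δ_A + (1 − f_A)·δ_B  ⇒  f_A = (δ_mix − δ_B)/(δ_A − δ_B)
f_A = (-40.4 − (-78.2)) / (-21.9 − (-78.2))
f_A = 37.8 / 56.3 = 0.6714

67.1%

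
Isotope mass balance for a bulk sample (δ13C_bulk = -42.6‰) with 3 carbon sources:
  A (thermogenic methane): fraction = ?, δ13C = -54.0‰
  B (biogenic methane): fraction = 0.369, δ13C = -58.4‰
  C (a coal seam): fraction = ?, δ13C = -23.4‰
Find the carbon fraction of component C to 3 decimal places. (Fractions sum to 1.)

Let f_C and f_A be the unknown fractions; fractions sum to 1 so f_C + f_A = 0.631.
Mass balance: Σ fᵢ·δᵢ = δ_bulk ⇒ f_C·(-23.4) + f_A·(-54.0) = -42.6 − (-21.550) = -21.050
Substitute f_A = 0.631 − f_C:
f_C·(-23.4 − -54.0) = -21.050 − 0.631×(-54.0) = 13.024
f_C = 13.024 / 30.6 = 0.4256

0.426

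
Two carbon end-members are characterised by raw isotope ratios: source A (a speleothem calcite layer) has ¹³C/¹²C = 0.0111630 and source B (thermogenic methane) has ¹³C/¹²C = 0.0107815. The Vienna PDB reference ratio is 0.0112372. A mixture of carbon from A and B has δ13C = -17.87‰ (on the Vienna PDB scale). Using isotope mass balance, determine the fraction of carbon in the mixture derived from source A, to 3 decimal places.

0.668

δ_A = (0.0111630/0.0112372 − 1)×1000 = (0.993397 − 1)×1000 = -6.603‰
δ_B = (0.0107815/0.0112372 − 1)×1000 = (0.959447 − 1)×1000 = -40.553‰
f_A = (δ_mix − δ_B)/(δ_A − δ_B) = (-17.87 − (-40.553))/(-6.603 − (-40.553))
f_A = 22.683 / 33.950 = 0.6681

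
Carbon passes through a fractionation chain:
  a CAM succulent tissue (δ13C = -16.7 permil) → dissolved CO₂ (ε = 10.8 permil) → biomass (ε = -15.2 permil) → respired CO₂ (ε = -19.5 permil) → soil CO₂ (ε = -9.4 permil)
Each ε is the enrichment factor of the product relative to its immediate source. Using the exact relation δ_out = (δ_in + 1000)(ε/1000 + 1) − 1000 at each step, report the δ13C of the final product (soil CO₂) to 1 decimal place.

-49.3 permil

step 1: δ = (-16.70 + 1000)·(10.8/1000 + 1) − 1000 = -6.08 permil
step 2: δ = (-6.08 + 1000)·(-15.2/1000 + 1) − 1000 = -21.19 permil
step 3: δ = (-21.19 + 1000)·(-19.5/1000 + 1) − 1000 = -40.27 permil
step 4: δ = (-40.27 + 1000)·(-9.4/1000 + 1) − 1000 = -49.30 permil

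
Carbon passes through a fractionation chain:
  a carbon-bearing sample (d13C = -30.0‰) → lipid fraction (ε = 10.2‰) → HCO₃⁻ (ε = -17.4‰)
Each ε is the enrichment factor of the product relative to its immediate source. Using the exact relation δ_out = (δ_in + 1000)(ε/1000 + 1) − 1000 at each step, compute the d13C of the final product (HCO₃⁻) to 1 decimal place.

-37.2‰

step 1: δ = (-30.00 + 1000)·(10.2/1000 + 1) − 1000 = -20.11‰
step 2: δ = (-20.11 + 1000)·(-17.4/1000 + 1) − 1000 = -37.16‰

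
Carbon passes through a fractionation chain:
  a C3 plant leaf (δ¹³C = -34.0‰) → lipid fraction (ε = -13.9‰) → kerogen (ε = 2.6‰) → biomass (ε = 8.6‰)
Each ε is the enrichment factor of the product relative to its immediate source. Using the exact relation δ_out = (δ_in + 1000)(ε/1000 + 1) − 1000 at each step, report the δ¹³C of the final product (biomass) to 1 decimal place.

step 1: δ = (-34.00 + 1000)·(-13.9/1000 + 1) − 1000 = -47.43‰
step 2: δ = (-47.43 + 1000)·(2.6/1000 + 1) − 1000 = -44.95‰
step 3: δ = (-44.95 + 1000)·(8.6/1000 + 1) − 1000 = -36.74‰

-36.7‰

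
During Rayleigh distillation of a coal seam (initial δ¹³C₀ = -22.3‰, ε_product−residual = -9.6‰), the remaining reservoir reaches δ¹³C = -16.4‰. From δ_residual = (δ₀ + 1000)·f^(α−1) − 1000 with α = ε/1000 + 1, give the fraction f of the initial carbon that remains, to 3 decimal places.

α − 1 = ε/1000 = -0.0096
(δ_res + 1000)/(δ₀ + 1000) = (-16.4 + 1000)/(-22.3 + 1000) = 983.6/977.7 = 1.006035
f = 1.006035^(1/-0.0096) = exp(ln(1.006035)/-0.0096) = exp(0.00602/-0.0096)
f = exp(-0.6267) = 0.5343

0.534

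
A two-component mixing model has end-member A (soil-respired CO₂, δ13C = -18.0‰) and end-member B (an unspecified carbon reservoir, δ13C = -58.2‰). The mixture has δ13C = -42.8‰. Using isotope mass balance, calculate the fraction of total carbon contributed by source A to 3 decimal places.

0.383

δ_mix = f_A·δ_A + (1 − f_A)·δ_B  ⇒  f_A = (δ_mix − δ_B)/(δ_A − δ_B)
f_A = (-42.8 − (-58.2)) / (-18.0 − (-58.2))
f_A = 15.4 / 40.2 = 0.3831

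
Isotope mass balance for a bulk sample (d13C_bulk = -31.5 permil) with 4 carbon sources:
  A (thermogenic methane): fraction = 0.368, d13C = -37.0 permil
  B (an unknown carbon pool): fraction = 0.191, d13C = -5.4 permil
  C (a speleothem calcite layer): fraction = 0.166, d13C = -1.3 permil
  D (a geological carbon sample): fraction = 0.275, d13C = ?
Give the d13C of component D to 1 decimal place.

-60.5 permil

Isotope mass balance: δ_bulk = Σ fᵢ·δᵢ.
-31.5 = 0.368×(-37.0) + 0.191×(-5.4) + 0.166×(-1.3) + 0.275×δ_D
0.275·δ_D = -31.5 − (-14.863) = -16.637
δ_D = -16.637 / 0.275 = -60.50 permil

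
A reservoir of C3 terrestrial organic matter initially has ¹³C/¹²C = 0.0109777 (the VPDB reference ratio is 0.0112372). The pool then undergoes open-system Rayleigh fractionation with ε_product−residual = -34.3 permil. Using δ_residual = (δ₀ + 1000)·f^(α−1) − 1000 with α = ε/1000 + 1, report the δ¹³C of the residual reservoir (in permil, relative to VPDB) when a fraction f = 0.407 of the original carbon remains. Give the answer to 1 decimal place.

7.5 permil

δ₀ = (0.0109777/0.0112372 − 1)×1000 = (0.976907 − 1)×1000 = -23.093 permil
α − 1 = ε/1000 = -0.0343
f^(α−1) = 0.407^(-0.0343) = 1.031314
δ_res = (-23.093 + 1000) × 1.031314 − 1000 = 1007.498 − 1000 = 7.50 permil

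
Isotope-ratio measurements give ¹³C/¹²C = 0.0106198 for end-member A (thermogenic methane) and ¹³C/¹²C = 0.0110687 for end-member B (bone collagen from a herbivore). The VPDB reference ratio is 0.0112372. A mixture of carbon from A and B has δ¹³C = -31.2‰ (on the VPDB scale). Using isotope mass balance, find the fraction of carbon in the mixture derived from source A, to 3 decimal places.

δ_A = (0.0106198/0.0112372 − 1)×1000 = (0.945057 − 1)×1000 = -54.943‰
δ_B = (0.0110687/0.0112372 − 1)×1000 = (0.985005 − 1)×1000 = -14.995‰
f_A = (δ_mix − δ_B)/(δ_A − δ_B) = (-31.2 − (-14.995))/(-54.943 − (-14.995))
f_A = -16.205 / -39.948 = 0.4057

0.406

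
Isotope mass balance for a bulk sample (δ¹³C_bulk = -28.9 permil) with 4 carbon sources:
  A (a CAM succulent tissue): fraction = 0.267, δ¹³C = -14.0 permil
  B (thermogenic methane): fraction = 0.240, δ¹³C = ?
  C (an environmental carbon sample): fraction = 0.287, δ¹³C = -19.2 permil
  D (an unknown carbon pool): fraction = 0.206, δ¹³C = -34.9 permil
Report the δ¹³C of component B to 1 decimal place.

-51.9 permil

Isotope mass balance: δ_bulk = Σ fᵢ·δᵢ.
-28.9 = 0.267×(-14.0) + 0.240×δ_B + 0.287×(-19.2) + 0.206×(-34.9)
0.240·δ_B = -28.9 − (-16.438) = -12.462
δ_B = -12.462 / 0.240 = -51.93 permil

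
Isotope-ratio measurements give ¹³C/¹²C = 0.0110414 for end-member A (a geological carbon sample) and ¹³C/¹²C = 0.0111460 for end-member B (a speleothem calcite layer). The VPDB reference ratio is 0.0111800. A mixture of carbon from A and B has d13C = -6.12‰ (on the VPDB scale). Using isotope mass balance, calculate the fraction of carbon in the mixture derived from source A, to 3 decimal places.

0.329

δ_A = (0.0110414/0.0111800 − 1)×1000 = (0.987603 − 1)×1000 = -12.397‰
δ_B = (0.0111460/0.0111800 − 1)×1000 = (0.996959 − 1)×1000 = -3.041‰
f_A = (δ_mix − δ_B)/(δ_A − δ_B) = (-6.12 − (-3.041))/(-12.397 − (-3.041))
f_A = -3.079 / -9.356 = 0.3291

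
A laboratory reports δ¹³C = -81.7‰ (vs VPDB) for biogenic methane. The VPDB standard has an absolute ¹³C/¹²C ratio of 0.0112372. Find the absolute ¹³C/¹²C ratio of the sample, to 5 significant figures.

R_sample = R_standard × (δ¹³C/1000 + 1)
R_sample = 0.0112372 × (-81.7/1000 + 1) = 0.0112372 × 0.918300
R_sample = 0.0103191

0.010319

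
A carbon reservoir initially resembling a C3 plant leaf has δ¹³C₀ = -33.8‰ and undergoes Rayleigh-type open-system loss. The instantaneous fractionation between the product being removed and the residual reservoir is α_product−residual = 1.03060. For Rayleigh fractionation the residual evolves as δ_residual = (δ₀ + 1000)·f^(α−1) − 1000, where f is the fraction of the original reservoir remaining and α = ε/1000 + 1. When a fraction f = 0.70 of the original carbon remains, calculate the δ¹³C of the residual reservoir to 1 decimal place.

-44.3‰

Rayleigh residual: δ_res = (δ₀ + 1000)·f^(α−1) − 1000
α − 1 = 0.03060
f^(α−1) = 0.70^(0.03060) = 0.989145
δ_res = (-33.8 + 1000) × 0.989145 − 1000 = 955.712 − 1000 = -44.29‰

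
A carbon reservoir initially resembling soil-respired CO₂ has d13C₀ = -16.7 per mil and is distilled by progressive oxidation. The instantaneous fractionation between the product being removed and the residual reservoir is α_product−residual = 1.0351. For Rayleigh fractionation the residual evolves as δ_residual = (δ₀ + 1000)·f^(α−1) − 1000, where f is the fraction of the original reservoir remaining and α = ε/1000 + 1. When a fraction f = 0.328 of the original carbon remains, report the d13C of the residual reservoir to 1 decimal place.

Rayleigh residual: δ_res = (δ₀ + 1000)·f^(α−1) − 1000
α − 1 = 0.03510
f^(α−1) = 0.328^(0.03510) = 0.961628
δ_res = (-16.7 + 1000) × 0.961628 − 1000 = 945.569 − 1000 = -54.43 per mil

-54.4 per mil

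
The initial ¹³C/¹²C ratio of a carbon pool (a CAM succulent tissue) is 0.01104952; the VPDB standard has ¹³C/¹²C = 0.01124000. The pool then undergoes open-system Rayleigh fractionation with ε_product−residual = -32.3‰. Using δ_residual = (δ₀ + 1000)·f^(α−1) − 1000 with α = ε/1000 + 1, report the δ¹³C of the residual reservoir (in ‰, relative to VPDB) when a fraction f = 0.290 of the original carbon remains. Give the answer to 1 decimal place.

δ₀ = (0.01104952/0.01124000 − 1)×1000 = (0.983053 − 1)×1000 = -16.947‰
α − 1 = ε/1000 = -0.0323
f^(α−1) = 0.290^(-0.0323) = 1.040793
δ_res = (-16.947 + 1000) × 1.040793 − 1000 = 1023.156 − 1000 = 23.16‰

23.2‰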